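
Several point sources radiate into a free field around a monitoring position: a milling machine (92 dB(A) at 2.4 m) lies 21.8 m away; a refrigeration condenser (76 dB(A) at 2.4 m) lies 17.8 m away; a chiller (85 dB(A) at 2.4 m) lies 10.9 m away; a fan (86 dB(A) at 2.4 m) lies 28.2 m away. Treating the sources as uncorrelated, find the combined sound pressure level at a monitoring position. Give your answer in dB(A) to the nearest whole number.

76 dB(A)

First find each source's level at the receiver (point-source: −20·log₁₀(r/r_ref)), then combine on an intensity basis.
milling machine: 92 − 20·log₁₀(21.8/2.4) = 92 − 19.16 = 72.84 dB(A).
refrigeration condenser: 76 − 20·log₁₀(17.8/2.4) = 76 − 17.40 = 58.60 dB(A).
chiller: 85 − 20·log₁₀(10.9/2.4) = 85 − 13.14 = 71.86 dB(A).
fan: 86 − 20·log₁₀(28.2/2.4) = 86 − 21.40 = 64.60 dB(A).
Σ 10^(L/10) = 3.815e+07 → L_total = 10·log₁₀(3.815e+07) = 75.81 dB(A).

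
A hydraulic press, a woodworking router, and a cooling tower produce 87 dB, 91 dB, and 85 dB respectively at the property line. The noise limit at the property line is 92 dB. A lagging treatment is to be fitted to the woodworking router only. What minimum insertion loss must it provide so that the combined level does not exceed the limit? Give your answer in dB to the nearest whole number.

2 dB

Everything except the woodworking router sums to 10^(87/10) + 10^(85/10) = 8.174e+08 in linear terms, 89.12 dB.
To meet 92 dB overall, the treated woodworking router may contribute at most 10^(92/10) − 8.174e+08 = 7.675e+08, i.e. 88.85 dB.
So the woodworking router must be reduced from 91 to 88.85 dB: IL = 2.15 dB.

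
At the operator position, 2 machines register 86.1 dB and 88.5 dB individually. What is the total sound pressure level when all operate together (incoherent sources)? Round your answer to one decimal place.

90.5 dB

Incoherent sources combine by intensity addition: L_total = 10·log₁₀(Σ 10^(L_i/10)).
Σ 10^(L/10) = 10^(86.1/10) + 10^(88.5/10) = 1.115e+09.
L_total = 10·log₁₀(1.115e+09) = 90.47 dB.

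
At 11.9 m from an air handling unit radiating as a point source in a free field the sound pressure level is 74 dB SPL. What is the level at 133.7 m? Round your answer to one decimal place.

For a point source, L₂ = L₁ − 20·log₁₀(r₂/r₁).
L₂ = 74 − 20·log₁₀(133.7/11.9) = 74 − 21.012 = 52.99 dB SPL.

53.0 dB SPL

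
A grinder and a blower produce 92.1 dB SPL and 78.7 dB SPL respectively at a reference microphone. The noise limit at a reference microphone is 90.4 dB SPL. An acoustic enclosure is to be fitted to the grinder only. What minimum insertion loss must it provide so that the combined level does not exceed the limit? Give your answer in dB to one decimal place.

2.0 dB

Everything except the grinder sums to 10^(78.7/10) = 7.413e+07 in linear terms, 78.70 dB SPL.
The limit corresponds to 10^(90.4/10) = 1.096e+09; subtracting the fixed part leaves 1.022e+09 for the grinder, i.e. 90.10 dB SPL.
Required insertion loss = 92.1 − 90.10 = 2.00 dB.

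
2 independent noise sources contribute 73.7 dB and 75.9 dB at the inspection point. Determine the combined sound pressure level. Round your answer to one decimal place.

77.9 dB

For uncorrelated sources the intensities add, so convert each level to linear form, sum, and take 10·log₁₀ of the total.
Σ 10^(L/10) = 10^(73.7/10) + 10^(75.9/10) = 6.235e+07.
L_total = 10·log₁₀(6.235e+07) = 77.95 dB.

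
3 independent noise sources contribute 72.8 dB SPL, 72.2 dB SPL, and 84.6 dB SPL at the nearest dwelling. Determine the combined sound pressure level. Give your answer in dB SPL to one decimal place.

85.1 dB SPL

Incoherent sources combine by intensity addition: L_total = 10·log₁₀(Σ 10^(L_i/10)).
Σ 10^(L/10) = 10^(72.8/10) + 10^(72.2/10) + 10^(84.6/10) = 3.241e+08.
L_total = 10·log₁₀(3.241e+08) = 85.11 dB SPL.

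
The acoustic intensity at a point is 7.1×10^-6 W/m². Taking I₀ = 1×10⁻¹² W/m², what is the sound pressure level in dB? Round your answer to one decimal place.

68.5 dB

Dividing by I₀ shifts the exponent by 12: I/I₀ = 7.1×10^6.
L = 10·(0.8513 + 6) = 68.51 dB.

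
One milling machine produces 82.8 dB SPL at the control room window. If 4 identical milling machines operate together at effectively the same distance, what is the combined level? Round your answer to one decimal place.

88.8 dB SPL

N identical incoherent sources raise the level by 10·log₁₀ N.
L_total = 82.8 + 10·log₁₀(4) = 82.8 + 6.021 = 88.82 dB SPL.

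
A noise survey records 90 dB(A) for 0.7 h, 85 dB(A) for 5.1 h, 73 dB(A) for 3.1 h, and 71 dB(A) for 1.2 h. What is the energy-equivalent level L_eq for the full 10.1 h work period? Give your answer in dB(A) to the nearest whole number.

84 dB(A)

The energy average is taken in the linear domain: L_eq = 10·log₁₀[(Σ tᵢ·10^(Lᵢ/10))/T], T = 10.1 h.
Σ tᵢ·10^(Lᵢ/10) = 0.7·10^(90/10) + 5.1·10^(85/10) + 3.1·10^(73/10) + 1.2·10^(71/10) = 2.390e+09.
L_eq = 10·log₁₀(2.390e+09/10.1) = 83.74 dB(A).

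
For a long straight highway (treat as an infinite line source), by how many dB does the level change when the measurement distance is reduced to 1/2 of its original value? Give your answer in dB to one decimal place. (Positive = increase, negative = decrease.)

Line-source spreading: ΔL = −10·log₁₀(r₂/r₁).
ΔL = −10·log₁₀(0.5) = +3.01 dB.

+3.0 dB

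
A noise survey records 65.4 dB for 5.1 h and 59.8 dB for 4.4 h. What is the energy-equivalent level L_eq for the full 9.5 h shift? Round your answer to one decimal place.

The energy average is taken in the linear domain: L_eq = 10·log₁₀[(Σ tᵢ·10^(Lᵢ/10))/T], T = 9.5 h.
Σ tᵢ·10^(Lᵢ/10) = 5.1·10^(65.4/10) + 4.4·10^(59.8/10) = 2.189e+07.
L_eq = 10·log₁₀(2.189e+07/9.5) = 63.62 dB.

63.6 dB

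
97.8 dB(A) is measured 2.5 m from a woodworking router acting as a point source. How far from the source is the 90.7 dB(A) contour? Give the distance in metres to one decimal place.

5.7 m

Point-source spreading drops the level by 20·log₁₀(r₂/r₁); inverting, r₂/r₁ = 10^(ΔL/20).
r₂ = 2.5·10^((97.8−90.7)/20) = 2.5·10^(7.1/20) = 5.66 m.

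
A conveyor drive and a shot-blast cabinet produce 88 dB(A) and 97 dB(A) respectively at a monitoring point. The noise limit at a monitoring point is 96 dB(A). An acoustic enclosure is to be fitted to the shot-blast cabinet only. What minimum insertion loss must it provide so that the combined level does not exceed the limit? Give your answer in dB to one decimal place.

The untreated sources together contribute 10^(88/10) = 6.310e+08, i.e. 88.00 dB(A).
The limit corresponds to 10^(96/10) = 3.981e+09; subtracting the fixed part leaves 3.350e+09 for the shot-blast cabinet, i.e. 95.25 dB(A).
So the shot-blast cabinet must be reduced from 97 to 95.25 dB(A): IL = 1.75 dB.

1.7 dB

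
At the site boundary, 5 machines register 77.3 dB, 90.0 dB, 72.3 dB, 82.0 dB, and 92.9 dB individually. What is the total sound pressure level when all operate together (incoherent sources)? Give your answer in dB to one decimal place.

95.0 dB

For uncorrelated sources the intensities add, so convert each level to linear form, sum, and take 10·log₁₀ of the total.
Σ 10^(L/10) = 10^(77.3/10) + 10^(90.0/10) + 10^(72.3/10) + 10^(82.0/10) + 10^(92.9/10) = 3.179e+09.
L_total = 10·log₁₀(3.179e+09) = 95.02 dB.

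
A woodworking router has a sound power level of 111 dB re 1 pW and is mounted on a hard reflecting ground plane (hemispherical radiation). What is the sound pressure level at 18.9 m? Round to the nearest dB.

The power spreads over a hemisphere of area 2π·r², so L_p = L_w − 10·log₁₀(2π·r²).
2π·r² = 2244 m², 10·log₁₀ of that is 33.511 dB.
L_p = 111 − 33.511 = 77.49 dB.

77 dB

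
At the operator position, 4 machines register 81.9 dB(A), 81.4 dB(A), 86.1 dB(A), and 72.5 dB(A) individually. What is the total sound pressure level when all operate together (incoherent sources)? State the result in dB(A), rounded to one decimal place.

For uncorrelated sources the intensities add, so convert each level to linear form, sum, and take 10·log₁₀ of the total.
Σ 10^(L/10) = 10^(81.9/10) + 10^(81.4/10) + 10^(86.1/10) + 10^(72.5/10) = 7.181e+08.
L_total = 10·log₁₀(7.181e+08) = 88.56 dB(A).

88.6 dB(A)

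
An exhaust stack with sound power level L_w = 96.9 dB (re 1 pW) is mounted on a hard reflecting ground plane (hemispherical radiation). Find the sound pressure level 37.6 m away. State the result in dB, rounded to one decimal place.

The power spreads over a hemisphere of area 2π·r², so L_p = L_w − 10·log₁₀(2π·r²).
2π·r² = 8883 m², 10·log₁₀ of that is 39.486 dB.
L_p = 96.9 − 39.486 = 57.41 dB.

57.4 dB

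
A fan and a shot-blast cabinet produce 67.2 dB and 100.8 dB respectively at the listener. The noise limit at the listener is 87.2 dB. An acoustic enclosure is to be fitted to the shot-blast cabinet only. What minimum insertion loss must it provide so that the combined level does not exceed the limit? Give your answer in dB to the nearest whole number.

Everything except the shot-blast cabinet sums to 10^(67.2/10) = 5.248e+06 in linear terms, 67.20 dB.
To meet 87.2 dB overall, the treated shot-blast cabinet may contribute at most 10^(87.2/10) − 5.248e+06 = 5.196e+08, i.e. 87.16 dB.
So the shot-blast cabinet must be reduced from 100.8 to 87.16 dB: IL = 13.64 dB.

14 dB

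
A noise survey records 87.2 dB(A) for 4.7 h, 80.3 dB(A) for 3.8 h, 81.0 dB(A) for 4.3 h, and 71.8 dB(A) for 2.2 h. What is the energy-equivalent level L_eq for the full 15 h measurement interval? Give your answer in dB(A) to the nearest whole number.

84 dB(A)

Weight each interval's intensity by its duration and average over T = 15 h:
Σ tᵢ·10^(Lᵢ/10) = 4.7·10^(87.2/10) + 3.8·10^(80.3/10) + 4.3·10^(81.0/10) + 2.2·10^(71.8/10) = 3.448e+09.
L_eq = 10·log₁₀(3.448e+09/15) = 83.62 dB(A).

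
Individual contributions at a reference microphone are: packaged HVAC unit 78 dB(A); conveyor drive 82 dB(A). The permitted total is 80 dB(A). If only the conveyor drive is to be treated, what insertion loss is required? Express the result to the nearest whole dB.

6 dB

Everything except the conveyor drive sums to 10^(78/10) = 6.310e+07 in linear terms, 78.00 dB(A).
To meet 80 dB(A) overall, the treated conveyor drive may contribute at most 10^(80/10) − 6.310e+07 = 3.690e+07, i.e. 75.67 dB(A).
Required insertion loss = 82 − 75.67 = 6.33 dB.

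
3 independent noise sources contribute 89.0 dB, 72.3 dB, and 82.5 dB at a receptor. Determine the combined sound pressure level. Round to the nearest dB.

90 dB

Incoherent sources combine by intensity addition: L_total = 10·log₁₀(Σ 10^(L_i/10)).
Σ 10^(L/10) = 10^(89.0/10) + 10^(72.3/10) + 10^(82.5/10) = 9.891e+08.
L_total = 10·log₁₀(9.891e+08) = 89.95 dB.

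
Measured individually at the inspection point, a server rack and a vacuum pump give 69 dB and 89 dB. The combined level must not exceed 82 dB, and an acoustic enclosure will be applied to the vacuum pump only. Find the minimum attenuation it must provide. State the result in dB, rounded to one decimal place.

7.2 dB

The untreated sources together contribute 10^(69/10) = 7.943e+06, i.e. 69.00 dB.
The limit corresponds to 10^(82/10) = 1.585e+08; subtracting the fixed part leaves 1.505e+08 for the vacuum pump, i.e. 81.78 dB.
Required insertion loss = 89 − 81.78 = 7.22 dB.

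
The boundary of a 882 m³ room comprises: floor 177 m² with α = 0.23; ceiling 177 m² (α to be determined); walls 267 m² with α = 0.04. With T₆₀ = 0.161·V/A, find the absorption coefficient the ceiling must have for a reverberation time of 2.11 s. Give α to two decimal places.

0.09

From T₆₀ = 0.161·V/A, the target T₆₀ = 2.11 s needs A = 0.161·882/2.11 = 67.30 m².
Absorption from the other surfaces = 177·0.23 + 267·0.04 = 51.39 m², so the ceiling must supply 15.91 m² over 177 m².
α = 15.91/177 = 0.090.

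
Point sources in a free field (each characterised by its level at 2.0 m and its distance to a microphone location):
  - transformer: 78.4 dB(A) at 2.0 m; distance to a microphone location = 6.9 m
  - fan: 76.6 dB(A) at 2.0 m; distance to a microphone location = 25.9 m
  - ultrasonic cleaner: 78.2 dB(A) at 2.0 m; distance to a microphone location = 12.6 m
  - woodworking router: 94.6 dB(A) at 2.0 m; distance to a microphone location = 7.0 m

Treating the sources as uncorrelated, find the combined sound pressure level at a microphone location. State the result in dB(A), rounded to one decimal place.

83.9 dB(A)

Propagate each source to the receiver with L = L_ref − 20·log₁₀(r/r_ref), then add intensities.
transformer: 78.4 − 20·log₁₀(6.9/2.0) = 78.4 − 10.76 = 67.64 dB(A).
fan: 76.6 − 20·log₁₀(25.9/2.0) = 76.6 − 22.25 = 54.35 dB(A).
ultrasonic cleaner: 78.2 − 20·log₁₀(12.6/2.0) = 78.2 − 15.99 = 62.21 dB(A).
woodworking router: 94.6 − 20·log₁₀(7.0/2.0) = 94.6 − 10.88 = 83.72 dB(A).
Σ 10^(L/10) = 2.432e+08 → L_total = 10·log₁₀(2.432e+08) = 83.86 dB(A).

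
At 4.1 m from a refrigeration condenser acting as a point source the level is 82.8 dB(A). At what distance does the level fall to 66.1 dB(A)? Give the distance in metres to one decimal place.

The 16.7 dB drop corresponds to a distance ratio of 10^(16.7/20) for a point source.
r₂ = 4.1·10^((82.8−66.1)/20) = 4.1·10^(16.7/20) = 28.04 m.

28.0 m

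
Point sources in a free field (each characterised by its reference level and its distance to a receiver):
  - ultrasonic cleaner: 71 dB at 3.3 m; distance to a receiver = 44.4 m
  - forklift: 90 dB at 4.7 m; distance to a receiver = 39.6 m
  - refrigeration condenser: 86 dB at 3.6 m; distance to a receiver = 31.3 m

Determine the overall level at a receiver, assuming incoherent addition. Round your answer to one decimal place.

Propagate each source to the receiver with L = L_ref − 20·log₁₀(r/r_ref), then add intensities.
ultrasonic cleaner: 71 − 20·log₁₀(44.4/3.3) = 71 − 22.58 = 48.42 dB.
forklift: 90 − 20·log₁₀(39.6/4.7) = 90 − 18.51 = 71.49 dB.
refrigeration condenser: 86 − 20·log₁₀(31.3/3.6) = 86 − 18.78 = 67.22 dB.
Σ 10^(L/10) = 1.942e+07 → L_total = 10·log₁₀(1.942e+07) = 72.88 dB.

72.9 dB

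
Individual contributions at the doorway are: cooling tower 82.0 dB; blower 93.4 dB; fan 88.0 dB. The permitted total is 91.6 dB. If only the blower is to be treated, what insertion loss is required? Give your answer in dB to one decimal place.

Everything except the blower sums to 10^(82.0/10) + 10^(88.0/10) = 7.894e+08 in linear terms, 88.97 dB.
To meet 91.6 dB overall, the treated blower may contribute at most 10^(91.6/10) − 7.894e+08 = 6.560e+08, i.e. 88.17 dB.
Required insertion loss = 93.4 − 88.17 = 5.23 dB.

5.2 dB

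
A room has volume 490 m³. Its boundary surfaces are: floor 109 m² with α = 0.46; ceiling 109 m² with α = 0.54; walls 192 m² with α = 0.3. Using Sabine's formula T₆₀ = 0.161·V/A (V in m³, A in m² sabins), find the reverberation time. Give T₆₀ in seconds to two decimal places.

0.47 s

Total absorption A = 109·0.46 + 109·0.54 + 192·0.3 = 166.60 m² sabins.
T₆₀ = 0.161·V/A = 0.161·490/166.60 = 0.474 s.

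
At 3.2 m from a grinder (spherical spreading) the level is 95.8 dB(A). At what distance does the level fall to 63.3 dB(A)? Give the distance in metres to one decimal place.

134.9 m

Point-source spreading drops the level by 20·log₁₀(r₂/r₁); inverting, r₂/r₁ = 10^(ΔL/20).
r₂ = 3.2·10^((95.8−63.3)/20) = 3.2·10^(32.5/20) = 134.94 m.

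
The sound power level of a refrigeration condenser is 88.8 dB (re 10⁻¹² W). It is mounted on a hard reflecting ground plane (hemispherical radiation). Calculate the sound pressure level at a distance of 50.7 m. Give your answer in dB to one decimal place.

L_p = L_w − 10·log₁₀(2π·r²) with r = 50.7 m.
2π·r² = 1.615e+04 m², 10·log₁₀ of that is 42.082 dB.
L_p = 88.8 − 42.082 = 46.72 dB.

46.7 dB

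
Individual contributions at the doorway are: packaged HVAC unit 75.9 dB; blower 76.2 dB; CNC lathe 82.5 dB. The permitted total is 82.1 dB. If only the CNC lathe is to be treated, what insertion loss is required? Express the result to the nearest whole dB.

The untreated sources together contribute 10^(75.9/10) + 10^(76.2/10) = 8.059e+07, i.e. 79.06 dB.
The limit corresponds to 10^(82.1/10) = 1.622e+08; subtracting the fixed part leaves 8.159e+07 for the CNC lathe, i.e. 79.12 dB.
Required insertion loss = 82.5 − 79.12 = 3.38 dB.

3 dB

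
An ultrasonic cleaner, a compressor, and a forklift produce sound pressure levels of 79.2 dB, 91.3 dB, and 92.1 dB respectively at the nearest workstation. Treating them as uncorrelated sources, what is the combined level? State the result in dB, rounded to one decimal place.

For uncorrelated sources the intensities add, so convert each level to linear form, sum, and take 10·log₁₀ of the total.
Σ 10^(L/10) = 10^(79.2/10) + 10^(91.3/10) + 10^(92.1/10) = 3.054e+09.
L_total = 10·log₁₀(3.054e+09) = 94.85 dB.

94.8 dB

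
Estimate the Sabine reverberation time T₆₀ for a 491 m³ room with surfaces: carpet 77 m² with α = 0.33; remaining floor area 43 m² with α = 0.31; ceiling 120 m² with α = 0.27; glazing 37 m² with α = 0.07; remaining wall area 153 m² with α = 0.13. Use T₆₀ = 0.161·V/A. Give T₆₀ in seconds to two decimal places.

Total absorption A = 77·0.33 + 43·0.31 + 120·0.27 + 37·0.07 + 153·0.13 = 93.62 m² sabins.
T₆₀ = 0.161 × 491 / 93.62 = 0.844 s.

0.84 s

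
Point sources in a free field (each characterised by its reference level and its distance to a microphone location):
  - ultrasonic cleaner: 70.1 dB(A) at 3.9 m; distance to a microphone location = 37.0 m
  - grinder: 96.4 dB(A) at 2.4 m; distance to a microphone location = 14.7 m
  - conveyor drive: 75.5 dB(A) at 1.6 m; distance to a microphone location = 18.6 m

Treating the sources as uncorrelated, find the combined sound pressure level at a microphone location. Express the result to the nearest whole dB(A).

First find each source's level at the receiver (point-source: −20·log₁₀(r/r_ref)), then combine on an intensity basis.
ultrasonic cleaner: 70.1 − 20·log₁₀(37.0/3.9) = 70.1 − 19.54 = 50.56 dB(A).
grinder: 96.4 − 20·log₁₀(14.7/2.4) = 96.4 − 15.74 = 80.66 dB(A).
conveyor drive: 75.5 − 20·log₁₀(18.6/1.6) = 75.5 − 21.31 = 54.19 dB(A).
Σ 10^(L/10) = 1.167e+08 → L_total = 10·log₁₀(1.167e+08) = 80.67 dB(A).

81 dB(A)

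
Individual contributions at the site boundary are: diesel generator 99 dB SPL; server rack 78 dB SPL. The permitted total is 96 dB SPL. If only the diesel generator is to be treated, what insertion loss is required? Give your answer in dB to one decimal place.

3.1 dB

Everything except the diesel generator sums to 10^(78/10) = 6.310e+07 in linear terms, 78.00 dB SPL.
The limit corresponds to 10^(96/10) = 3.981e+09; subtracting the fixed part leaves 3.918e+09 for the diesel generator, i.e. 95.93 dB SPL.
So the diesel generator must be reduced from 99 to 95.93 dB SPL: IL = 3.07 dB.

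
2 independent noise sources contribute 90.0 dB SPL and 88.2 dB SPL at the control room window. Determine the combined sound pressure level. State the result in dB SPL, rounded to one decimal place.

Incoherent sources combine by intensity addition: L_total = 10·log₁₀(Σ 10^(L_i/10)).
Σ 10^(L/10) = 10^(90.0/10) + 10^(88.2/10) = 1.661e+09.
L_total = 10·log₁₀(1.661e+09) = 92.20 dB SPL.

92.2 dB SPL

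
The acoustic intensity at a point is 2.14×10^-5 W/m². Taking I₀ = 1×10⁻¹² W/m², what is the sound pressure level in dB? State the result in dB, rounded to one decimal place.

73.3 dB

I/I₀ = 2.14×10^-5/10⁻¹² = 2.14×10^7, and L = 10·log₁₀(I/I₀).
L = 10·(0.3304 + 7) = 73.30 dB.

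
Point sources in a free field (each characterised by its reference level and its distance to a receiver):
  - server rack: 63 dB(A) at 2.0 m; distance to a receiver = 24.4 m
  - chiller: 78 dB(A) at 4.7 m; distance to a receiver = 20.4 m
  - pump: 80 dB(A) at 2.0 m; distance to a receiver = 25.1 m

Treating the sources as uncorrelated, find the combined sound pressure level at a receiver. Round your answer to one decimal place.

Apply inverse-square spreading to bring every level to the receiver, then sum 10^(L/10).
server rack: 63 − 20·log₁₀(24.4/2.0) = 63 − 21.73 = 41.27 dB(A).
chiller: 78 − 20·log₁₀(20.4/4.7) = 78 − 12.75 = 65.25 dB(A).
pump: 80 − 20·log₁₀(25.1/2.0) = 80 − 21.97 = 58.03 dB(A).
Σ 10^(L/10) = 3.997e+06 → L_total = 10·log₁₀(3.997e+06) = 66.02 dB(A).

66.0 dB(A)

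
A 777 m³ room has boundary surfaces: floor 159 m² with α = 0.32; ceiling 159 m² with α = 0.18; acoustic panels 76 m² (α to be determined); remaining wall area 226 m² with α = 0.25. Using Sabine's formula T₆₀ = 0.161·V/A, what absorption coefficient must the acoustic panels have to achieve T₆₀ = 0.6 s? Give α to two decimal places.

Required total absorption A = 0.161·777/0.6 = 208.50 m².
Absorption from the other surfaces = 159·0.32 + 159·0.18 + 226·0.25 = 136.00 m², so the acoustic panels must supply 72.50 m² over 76 m².
α = 72.50/76 = 0.954.

0.95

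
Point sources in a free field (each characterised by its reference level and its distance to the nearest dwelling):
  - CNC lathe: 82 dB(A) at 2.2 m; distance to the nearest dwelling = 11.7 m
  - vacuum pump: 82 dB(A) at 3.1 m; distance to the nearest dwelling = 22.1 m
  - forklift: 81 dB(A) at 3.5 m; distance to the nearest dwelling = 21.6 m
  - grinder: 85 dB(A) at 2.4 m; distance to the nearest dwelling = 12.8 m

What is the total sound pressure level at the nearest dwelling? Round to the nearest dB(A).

Propagate each source to the receiver with L = L_ref − 20·log₁₀(r/r_ref), then add intensities.
CNC lathe: 82 − 20·log₁₀(11.7/2.2) = 82 − 14.52 = 67.48 dB(A).
vacuum pump: 82 − 20·log₁₀(22.1/3.1) = 82 − 17.06 = 64.94 dB(A).
forklift: 81 − 20·log₁₀(21.6/3.5) = 81 − 15.81 = 65.19 dB(A).
grinder: 85 − 20·log₁₀(12.8/2.4) = 85 − 14.54 = 70.46 dB(A).
Σ 10^(L/10) = 2.314e+07 → L_total = 10·log₁₀(2.314e+07) = 73.64 dB(A).

74 dB(A)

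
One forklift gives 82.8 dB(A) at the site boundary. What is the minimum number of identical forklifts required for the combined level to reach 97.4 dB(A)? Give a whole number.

The shortfall is 97.4 − 82.8 = 14.6 dB, and N units add 10·log₁₀ N, so need 10·log₁₀ N ≥ 14.6.
N ≥ 10^(14.6/10) = 28.840, so N = 29.

29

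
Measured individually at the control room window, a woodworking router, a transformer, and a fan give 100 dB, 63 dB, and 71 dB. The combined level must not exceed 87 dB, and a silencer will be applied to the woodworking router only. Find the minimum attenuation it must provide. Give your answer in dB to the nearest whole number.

13 dB

Everything except the woodworking router sums to 10^(63/10) + 10^(71/10) = 1.458e+07 in linear terms, 71.64 dB.
To meet 87 dB overall, the treated woodworking router may contribute at most 10^(87/10) − 1.458e+07 = 4.866e+08, i.e. 86.87 dB.
So the woodworking router must be reduced from 100 to 86.87 dB: IL = 13.13 dB.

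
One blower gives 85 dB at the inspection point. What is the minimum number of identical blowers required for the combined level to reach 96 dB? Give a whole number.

Need L₁ + 10·log₁₀ N ≥ 96, i.e. log₁₀ N ≥ 1.10.
N ≥ 10^(11.0/10) = 12.589, so N = 13.

13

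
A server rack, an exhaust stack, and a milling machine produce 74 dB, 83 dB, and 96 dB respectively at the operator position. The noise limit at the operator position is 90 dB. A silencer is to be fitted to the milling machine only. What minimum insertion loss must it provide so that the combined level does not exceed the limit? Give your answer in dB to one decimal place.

7.1 dB

The untreated sources together contribute 10^(74/10) + 10^(83/10) = 2.246e+08, i.e. 83.51 dB.
To meet 90 dB overall, the treated milling machine may contribute at most 10^(90/10) − 2.246e+08 = 7.754e+08, i.e. 88.90 dB.
Required insertion loss = 96 − 88.90 = 7.10 dB.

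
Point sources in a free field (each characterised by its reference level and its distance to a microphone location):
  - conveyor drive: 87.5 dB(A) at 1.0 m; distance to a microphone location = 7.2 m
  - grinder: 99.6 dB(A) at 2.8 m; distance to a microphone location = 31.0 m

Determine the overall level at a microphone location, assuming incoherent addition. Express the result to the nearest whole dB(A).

79 dB(A)

Propagate each source to the receiver with L = L_ref − 20·log₁₀(r/r_ref), then add intensities.
conveyor drive: 87.5 − 20·log₁₀(7.2/1.0) = 87.5 − 17.15 = 70.35 dB(A).
grinder: 99.6 − 20·log₁₀(31.0/2.8) = 99.6 − 20.88 = 78.72 dB(A).
Σ 10^(L/10) = 8.525e+07 → L_total = 10·log₁₀(8.525e+07) = 79.31 dB(A).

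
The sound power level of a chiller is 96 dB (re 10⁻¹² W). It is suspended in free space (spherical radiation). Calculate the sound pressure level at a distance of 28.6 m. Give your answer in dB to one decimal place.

L_p = L_w − 10·log₁₀(4π·r²) with r = 28.6 m.
4π·r² = 1.028e+04 m², 10·log₁₀ of that is 40.119 dB.
L_p = 96 − 40.119 = 55.88 dB.

55.9 dB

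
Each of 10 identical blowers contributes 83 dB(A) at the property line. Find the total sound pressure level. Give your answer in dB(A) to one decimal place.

93.0 dB(A)

N identical incoherent sources raise the level by 10·log₁₀ N.
L_total = 83 + 10·log₁₀(10) = 83 + 10.000 = 93.00 dB(A).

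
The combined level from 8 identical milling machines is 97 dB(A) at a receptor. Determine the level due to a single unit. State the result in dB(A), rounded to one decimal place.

88.0 dB(A)

Dividing the total intensity by 8 lowers the level by 10·log₁₀ 8 = 9.031 dB: L₁ = 97 − 9.031.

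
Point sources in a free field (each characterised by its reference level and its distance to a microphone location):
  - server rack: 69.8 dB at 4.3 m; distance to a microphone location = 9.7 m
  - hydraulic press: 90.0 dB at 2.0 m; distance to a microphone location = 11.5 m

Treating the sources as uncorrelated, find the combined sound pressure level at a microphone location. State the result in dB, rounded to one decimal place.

75.1 dB

Propagate each source to the receiver with L = L_ref − 20·log₁₀(r/r_ref), then add intensities.
server rack: 69.8 − 20·log₁₀(9.7/4.3) = 69.8 − 7.07 = 62.73 dB.
hydraulic press: 90.0 − 20·log₁₀(11.5/2.0) = 90.0 − 15.19 = 74.81 dB.
Σ 10^(L/10) = 3.212e+07 → L_total = 10·log₁₀(3.212e+07) = 75.07 dB.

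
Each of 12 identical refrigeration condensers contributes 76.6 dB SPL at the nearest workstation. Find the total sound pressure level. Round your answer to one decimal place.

87.4 dB SPL

With 12 equal, uncorrelated contributions the intensity is 12× that of one unit, giving a rise of 10·log₁₀ 12.
L_total = 76.6 + 10·log₁₀(12) = 76.6 + 10.792 = 87.39 dB SPL.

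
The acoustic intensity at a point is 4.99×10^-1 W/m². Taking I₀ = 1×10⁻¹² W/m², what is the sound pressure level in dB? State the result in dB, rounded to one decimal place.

I/I₀ = 4.99×10^-1/10⁻¹² = 4.99×10^11, and L = 10·log₁₀(I/I₀).
L = 10·(0.6981 + 11) = 116.98 dB.

117.0 dB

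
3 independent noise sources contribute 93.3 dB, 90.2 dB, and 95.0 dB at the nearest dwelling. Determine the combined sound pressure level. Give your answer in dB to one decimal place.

For uncorrelated sources the intensities add, so convert each level to linear form, sum, and take 10·log₁₀ of the total.
Σ 10^(L/10) = 10^(93.3/10) + 10^(90.2/10) + 10^(95.0/10) = 6.347e+09.
L_total = 10·log₁₀(6.347e+09) = 98.03 dB.

98.0 dB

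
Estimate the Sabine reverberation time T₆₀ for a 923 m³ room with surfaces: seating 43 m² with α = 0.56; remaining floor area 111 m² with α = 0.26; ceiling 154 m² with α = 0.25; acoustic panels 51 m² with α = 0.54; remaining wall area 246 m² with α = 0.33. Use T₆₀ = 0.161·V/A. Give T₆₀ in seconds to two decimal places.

0.74 s

Summing Sᵢαᵢ: 43·0.56 + 111·0.26 + 154·0.25 + 51·0.54 + 246·0.33 = 200.16 m².
T₆₀ = 0.161·V/A = 0.161·923/200.16 = 0.742 s.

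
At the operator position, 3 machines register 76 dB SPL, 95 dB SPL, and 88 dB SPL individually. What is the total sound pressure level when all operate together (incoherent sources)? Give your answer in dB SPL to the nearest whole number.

96 dB SPL

Incoherent sources combine by intensity addition: L_total = 10·log₁₀(Σ 10^(L_i/10)).
Σ 10^(L/10) = 10^(76/10) + 10^(95/10) + 10^(88/10) = 3.833e+09.
L_total = 10·log₁₀(3.833e+09) = 95.84 dB SPL.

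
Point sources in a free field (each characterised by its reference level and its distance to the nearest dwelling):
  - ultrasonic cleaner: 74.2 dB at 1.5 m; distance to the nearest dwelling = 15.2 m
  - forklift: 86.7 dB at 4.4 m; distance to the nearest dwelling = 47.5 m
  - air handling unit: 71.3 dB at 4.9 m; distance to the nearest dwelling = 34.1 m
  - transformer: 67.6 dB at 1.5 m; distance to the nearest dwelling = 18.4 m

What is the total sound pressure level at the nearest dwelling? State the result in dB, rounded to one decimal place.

First find each source's level at the receiver (point-source: −20·log₁₀(r/r_ref)), then combine on an intensity basis.
ultrasonic cleaner: 74.2 − 20·log₁₀(15.2/1.5) = 74.2 − 20.12 = 54.08 dB.
forklift: 86.7 − 20·log₁₀(47.5/4.4) = 86.7 − 20.66 = 66.04 dB.
air handling unit: 71.3 − 20·log₁₀(34.1/4.9) = 71.3 − 16.85 = 54.45 dB.
transformer: 67.6 − 20·log₁₀(18.4/1.5) = 67.6 − 21.77 = 45.83 dB.
Σ 10^(L/10) = 4.586e+06 → L_total = 10·log₁₀(4.586e+06) = 66.61 dB.

66.6 dB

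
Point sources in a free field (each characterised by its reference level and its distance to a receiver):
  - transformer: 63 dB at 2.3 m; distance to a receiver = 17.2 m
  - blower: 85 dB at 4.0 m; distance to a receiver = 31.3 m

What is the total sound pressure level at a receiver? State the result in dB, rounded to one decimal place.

67.2 dB

Propagate each source to the receiver with L = L_ref − 20·log₁₀(r/r_ref), then add intensities.
transformer: 63 − 20·log₁₀(17.2/2.3) = 63 − 17.48 = 45.52 dB.
blower: 85 − 20·log₁₀(31.3/4.0) = 85 − 17.87 = 67.13 dB.
Σ 10^(L/10) = 5.200e+06 → L_total = 10·log₁₀(5.200e+06) = 67.16 dB.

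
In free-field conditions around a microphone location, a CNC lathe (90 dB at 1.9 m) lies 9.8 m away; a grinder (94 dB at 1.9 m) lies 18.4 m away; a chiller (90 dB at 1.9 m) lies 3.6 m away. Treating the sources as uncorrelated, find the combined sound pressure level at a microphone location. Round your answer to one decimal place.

Apply inverse-square spreading to bring every level to the receiver, then sum 10^(L/10).
CNC lathe: 90 − 20·log₁₀(9.8/1.9) = 90 − 14.25 = 75.75 dB.
grinder: 94 − 20·log₁₀(18.4/1.9) = 94 − 19.72 = 74.28 dB.
chiller: 90 − 20·log₁₀(3.6/1.9) = 90 − 5.55 = 84.45 dB.
Σ 10^(L/10) = 3.429e+08 → L_total = 10·log₁₀(3.429e+08) = 85.35 dB.

85.4 dB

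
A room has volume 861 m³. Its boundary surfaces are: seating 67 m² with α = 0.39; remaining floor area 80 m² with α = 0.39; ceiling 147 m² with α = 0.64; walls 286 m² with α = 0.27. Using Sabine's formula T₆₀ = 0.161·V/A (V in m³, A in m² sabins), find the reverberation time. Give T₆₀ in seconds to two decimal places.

Total absorption A = 67·0.39 + 80·0.39 + 147·0.64 + 286·0.27 = 228.63 m² sabins.
T₆₀ = 0.161 × 861 / 228.63 = 0.606 s.

0.61 s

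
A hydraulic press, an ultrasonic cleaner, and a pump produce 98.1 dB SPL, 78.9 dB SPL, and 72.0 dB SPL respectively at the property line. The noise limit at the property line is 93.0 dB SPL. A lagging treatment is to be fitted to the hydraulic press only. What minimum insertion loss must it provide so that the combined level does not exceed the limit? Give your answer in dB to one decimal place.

The untreated sources together contribute 10^(78.9/10) + 10^(72.0/10) = 9.347e+07, i.e. 79.71 dB SPL.
To meet 93.0 dB SPL overall, the treated hydraulic press may contribute at most 10^(93.0/10) − 9.347e+07 = 1.902e+09, i.e. 92.79 dB SPL.
Required insertion loss = 98.1 − 92.79 = 5.31 dB.

5.3 dB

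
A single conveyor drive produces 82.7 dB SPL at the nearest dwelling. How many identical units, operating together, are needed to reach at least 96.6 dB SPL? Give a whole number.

25

Need L₁ + 10·log₁₀ N ≥ 96.6, i.e. log₁₀ N ≥ 1.39.
N ≥ 10^(13.9/10) = 24.547, so N = 25.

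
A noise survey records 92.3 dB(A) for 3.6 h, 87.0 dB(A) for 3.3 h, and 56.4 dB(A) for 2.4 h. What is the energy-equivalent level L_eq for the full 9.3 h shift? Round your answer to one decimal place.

Weight each interval's intensity by its duration and average over T = 9.3 h:
Σ tᵢ·10^(Lᵢ/10) = 3.6·10^(92.3/10) + 3.3·10^(87.0/10) + 2.4·10^(56.4/10) = 7.769e+09.
L_eq = 10·log₁₀(7.769e+09/9.3) = 89.22 dB(A).

89.2 dB(A)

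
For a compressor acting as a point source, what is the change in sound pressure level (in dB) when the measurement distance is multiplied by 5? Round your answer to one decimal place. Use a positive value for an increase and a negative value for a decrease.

Point-source spreading: ΔL = −20·log₁₀(r₂/r₁).
ΔL = −20·log₁₀(5) = -13.98 dB.

-14.0 dB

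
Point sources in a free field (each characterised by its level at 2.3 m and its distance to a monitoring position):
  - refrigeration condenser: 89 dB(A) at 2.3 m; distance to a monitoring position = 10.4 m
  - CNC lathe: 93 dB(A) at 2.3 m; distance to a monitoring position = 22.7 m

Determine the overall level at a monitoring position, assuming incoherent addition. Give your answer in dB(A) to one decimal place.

77.7 dB(A)

First find each source's level at the receiver (point-source: −20·log₁₀(r/r_ref)), then combine on an intensity basis.
refrigeration condenser: 89 − 20·log₁₀(10.4/2.3) = 89 − 13.11 = 75.89 dB(A).
CNC lathe: 93 − 20·log₁₀(22.7/2.3) = 93 − 19.89 = 73.11 dB(A).
Σ 10^(L/10) = 5.933e+07 → L_total = 10·log₁₀(5.933e+07) = 77.73 dB(A).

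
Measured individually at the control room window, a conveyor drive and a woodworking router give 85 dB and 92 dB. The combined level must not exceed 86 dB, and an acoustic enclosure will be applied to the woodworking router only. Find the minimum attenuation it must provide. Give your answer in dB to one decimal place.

The untreated sources together contribute 10^(85/10) = 3.162e+08, i.e. 85.00 dB.
To meet 86 dB overall, the treated woodworking router may contribute at most 10^(86/10) − 3.162e+08 = 8.188e+07, i.e. 79.13 dB.
Required insertion loss = 92 − 79.13 = 12.87 dB.

12.9 dB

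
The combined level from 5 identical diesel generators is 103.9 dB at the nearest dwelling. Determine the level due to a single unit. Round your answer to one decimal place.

96.9 dB

5 equal contributions raise the level by 10·log₁₀ 5 = 6.990 dB, so each unit alone gives 103.9 − 6.990.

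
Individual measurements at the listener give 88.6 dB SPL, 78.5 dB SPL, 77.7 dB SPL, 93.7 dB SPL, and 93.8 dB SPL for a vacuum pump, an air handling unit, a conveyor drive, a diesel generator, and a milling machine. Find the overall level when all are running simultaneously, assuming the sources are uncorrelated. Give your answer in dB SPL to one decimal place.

97.5 dB SPL

For uncorrelated sources the intensities add, so convert each level to linear form, sum, and take 10·log₁₀ of the total.
Σ 10^(L/10) = 10^(88.6/10) + 10^(78.5/10) + 10^(77.7/10) + 10^(93.7/10) + 10^(93.8/10) = 5.597e+09.
L_total = 10·log₁₀(5.597e+09) = 97.48 dB SPL.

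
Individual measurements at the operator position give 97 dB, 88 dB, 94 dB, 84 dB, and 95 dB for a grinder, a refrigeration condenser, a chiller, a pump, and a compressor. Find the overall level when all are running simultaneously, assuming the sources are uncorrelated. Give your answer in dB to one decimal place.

100.6 dB

Incoherent sources combine by intensity addition: L_total = 10·log₁₀(Σ 10^(L_i/10)).
Σ 10^(L/10) = 10^(97/10) + 10^(88/10) + 10^(94/10) + 10^(84/10) + 10^(95/10) = 1.157e+10.
L_total = 10·log₁₀(1.157e+10) = 100.63 dB.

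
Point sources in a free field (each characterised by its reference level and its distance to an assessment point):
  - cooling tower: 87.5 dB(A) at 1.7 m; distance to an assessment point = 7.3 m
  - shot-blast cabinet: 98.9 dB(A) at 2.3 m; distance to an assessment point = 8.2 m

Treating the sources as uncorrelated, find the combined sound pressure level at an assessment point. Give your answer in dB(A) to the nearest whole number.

Apply inverse-square spreading to bring every level to the receiver, then sum 10^(L/10).
cooling tower: 87.5 − 20·log₁₀(7.3/1.7) = 87.5 − 12.66 = 74.84 dB(A).
shot-blast cabinet: 98.9 − 20·log₁₀(8.2/2.3) = 98.9 − 11.04 = 87.86 dB(A).
Σ 10^(L/10) = 6.412e+08 → L_total = 10·log₁₀(6.412e+08) = 88.07 dB(A).

88 dB(A)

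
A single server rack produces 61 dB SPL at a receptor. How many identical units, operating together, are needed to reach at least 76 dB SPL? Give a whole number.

32

Need L₁ + 10·log₁₀ N ≥ 76, i.e. log₁₀ N ≥ 1.50.
N ≥ 10^(15.0/10) = 31.623, so N = 32.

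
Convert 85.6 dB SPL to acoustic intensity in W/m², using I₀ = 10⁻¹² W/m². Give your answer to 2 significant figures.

I = I₀·10^(L/10) = 10⁻¹² × 10^(85.6/10) = 10^(-3.440).

0.00036 W/m²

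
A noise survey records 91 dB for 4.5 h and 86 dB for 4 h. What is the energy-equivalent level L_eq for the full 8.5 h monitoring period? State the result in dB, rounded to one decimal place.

L_eq = 10·log₁₀[(1/T)·Σ tᵢ·10^(Lᵢ/10)] with T = 8.5 h.
Σ tᵢ·10^(Lᵢ/10) = 4.5·10^(91/10) + 4·10^(86/10) = 7.258e+09.
L_eq = 10·log₁₀(7.258e+09/8.5) = 89.31 dB.

89.3 dB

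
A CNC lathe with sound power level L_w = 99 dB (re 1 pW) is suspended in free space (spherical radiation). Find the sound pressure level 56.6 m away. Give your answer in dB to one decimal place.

53.0 dB

L_p = L_w − 10·log₁₀(4π·r²) with r = 56.6 m.
4π·r² = 4.026e+04 m², 10·log₁₀ of that is 46.048 dB.
L_p = 99 − 46.048 = 52.95 dB.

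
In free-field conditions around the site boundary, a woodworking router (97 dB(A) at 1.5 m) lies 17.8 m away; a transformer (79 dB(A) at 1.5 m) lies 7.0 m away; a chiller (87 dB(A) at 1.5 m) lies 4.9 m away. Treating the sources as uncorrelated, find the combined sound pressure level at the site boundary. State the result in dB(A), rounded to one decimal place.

79.4 dB(A)

First find each source's level at the receiver (point-source: −20·log₁₀(r/r_ref)), then combine on an intensity basis.
woodworking router: 97 − 20·log₁₀(17.8/1.5) = 97 − 21.49 = 75.51 dB(A).
transformer: 79 − 20·log₁₀(7.0/1.5) = 79 − 13.38 = 65.62 dB(A).
chiller: 87 − 20·log₁₀(4.9/1.5) = 87 − 10.28 = 76.72 dB(A).
Σ 10^(L/10) = 8.621e+07 → L_total = 10·log₁₀(8.621e+07) = 79.36 dB(A).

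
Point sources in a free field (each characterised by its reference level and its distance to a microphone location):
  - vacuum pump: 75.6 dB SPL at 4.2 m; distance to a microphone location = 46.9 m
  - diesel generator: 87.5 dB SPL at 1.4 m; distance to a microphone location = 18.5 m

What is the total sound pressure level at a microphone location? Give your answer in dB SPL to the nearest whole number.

First find each source's level at the receiver (point-source: −20·log₁₀(r/r_ref)), then combine on an intensity basis.
vacuum pump: 75.6 − 20·log₁₀(46.9/4.2) = 75.6 − 20.96 = 54.64 dB SPL.
diesel generator: 87.5 − 20·log₁₀(18.5/1.4) = 87.5 − 22.42 = 65.08 dB SPL.
Σ 10^(L/10) = 3.512e+06 → L_total = 10·log₁₀(3.512e+06) = 65.46 dB SPL.

65 dB SPL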